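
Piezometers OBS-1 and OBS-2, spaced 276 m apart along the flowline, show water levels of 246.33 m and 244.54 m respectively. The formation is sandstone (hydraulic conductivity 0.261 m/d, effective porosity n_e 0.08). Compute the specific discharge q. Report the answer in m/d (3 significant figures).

0.00169 m/d

Hydraulic gradient i = (246.33 − 244.54) / 276 = 1.79 / 276 = 0.006486
q = Ki = 0.261 × 0.006486 = 0.001693 m/d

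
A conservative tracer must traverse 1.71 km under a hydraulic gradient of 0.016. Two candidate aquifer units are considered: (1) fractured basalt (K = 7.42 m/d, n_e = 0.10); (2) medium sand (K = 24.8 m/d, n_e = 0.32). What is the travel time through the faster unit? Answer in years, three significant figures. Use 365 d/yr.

3.78 years

Unit 1 (fractured basalt): v = 7.42×0.016/0.10 = 1.187 m/d, t = 1710/1.187 = 1440 d
Unit 2 (medium sand): v = 24.8×0.016/0.32 = 1.240 m/d, t = 1710/1.240 = 1379 d
Faster: 1379 d / 365 = 3.78 yr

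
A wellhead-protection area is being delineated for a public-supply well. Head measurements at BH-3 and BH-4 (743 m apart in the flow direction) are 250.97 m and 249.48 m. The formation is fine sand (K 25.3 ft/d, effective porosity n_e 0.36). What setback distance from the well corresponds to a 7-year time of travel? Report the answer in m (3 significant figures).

110 m

Hydraulic gradient i = (250.97 − 249.48) / 743 = 1.49 / 743 = 0.002005
K = 25.3 ft/d × 0.3048 = 7.711 m/d
Specific discharge q = 7.711 × 0.002005 = 0.01546 m/d
v = Ki/n = 7.711·0.002005/0.36 = 0.04296 m/d
T = 7 yr × 365 = 2555 d
L = v × T = 0.04296 × 2555 = 109.8 m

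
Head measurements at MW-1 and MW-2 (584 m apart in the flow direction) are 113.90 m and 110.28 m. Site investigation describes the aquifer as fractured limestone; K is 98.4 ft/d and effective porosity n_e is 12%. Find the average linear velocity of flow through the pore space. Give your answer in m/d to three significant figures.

1.55 m/d

Hydraulic gradient i = (113.90 − 110.28) / 584 = 3.62 / 584 = 0.006199
K = 98.4 ft/d × 0.3048 = 29.99 m/d
q = Ki = 29.99 × 0.006199 = 0.1859 m/d
Seepage velocity v = q / n = 0.1859 / 0.12 = 1.549 m/d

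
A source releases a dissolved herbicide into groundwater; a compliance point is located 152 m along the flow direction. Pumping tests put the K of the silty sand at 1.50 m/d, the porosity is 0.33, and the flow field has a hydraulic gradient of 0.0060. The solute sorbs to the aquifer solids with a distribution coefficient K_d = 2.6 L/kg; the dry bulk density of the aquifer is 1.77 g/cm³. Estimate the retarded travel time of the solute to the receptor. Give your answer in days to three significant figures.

q = Ki = 1.50 × 0.0060 = 0.009000 m/d
Average linear velocity = 0.009000 / 0.33 = 0.02727 m/d
Retardation R = 1 + ρ_b·K_d/n = 1 + 1.77×2.6/0.33 = 14.95
Contaminant velocity v_c = v/R = 0.02727/14.95 = 0.001825 m/d
t = L/v_c = 152/0.001825 = 83300 d

83300 days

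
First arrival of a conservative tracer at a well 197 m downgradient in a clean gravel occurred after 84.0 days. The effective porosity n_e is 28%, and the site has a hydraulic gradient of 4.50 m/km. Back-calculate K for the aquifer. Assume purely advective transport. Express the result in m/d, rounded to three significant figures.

v = L / t = 197 / 84.0 = 2.345 m/d
K = v · n / i = 2.345 × 0.28 / 0.0045 = 146 m/d

146 m/d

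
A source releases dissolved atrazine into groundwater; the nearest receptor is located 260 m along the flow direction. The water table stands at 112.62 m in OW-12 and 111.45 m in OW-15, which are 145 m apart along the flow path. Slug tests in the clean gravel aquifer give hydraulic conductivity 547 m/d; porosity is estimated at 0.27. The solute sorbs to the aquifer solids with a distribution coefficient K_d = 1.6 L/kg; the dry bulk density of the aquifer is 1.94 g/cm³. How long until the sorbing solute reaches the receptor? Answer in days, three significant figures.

199 days

Hydraulic gradient i = (112.62 − 111.45) / 145 = 1.17 / 145 = 0.008069
Specific discharge q = 547 × 0.008069 = 4.414 m/d
Average linear velocity = 4.414 / 0.27 = 16.35 m/d
Retardation R = 1 + ρ_b·K_d/n = 1 + 1.94×1.6/0.27 = 12.50
Contaminant velocity v_c = v/R = 16.35/12.50 = 1.308 m/d
t = L/v_c = 260/1.308 = 198.8 d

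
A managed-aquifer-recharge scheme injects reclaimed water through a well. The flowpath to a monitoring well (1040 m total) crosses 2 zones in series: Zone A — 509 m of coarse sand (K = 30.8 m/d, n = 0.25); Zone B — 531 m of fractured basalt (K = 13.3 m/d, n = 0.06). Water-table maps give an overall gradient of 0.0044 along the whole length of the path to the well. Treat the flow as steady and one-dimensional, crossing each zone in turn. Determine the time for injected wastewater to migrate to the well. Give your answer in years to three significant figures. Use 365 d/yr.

5.38 years

Steady 1-D flow in series ⇒ the Darcy flux q is identical in every zone and the zone head losses add (resistances L/K in series).
Σ(L/K) = 509/30.8 + 531/13.3 = 16.53 + 39.92 = 56.45 d
K_eq = L_total / Σ(L/K) = 1040 / 56.45 = 18.42 m/d
q = K_eq · i = 18.42 × 0.0044 = 0.08106 m/d (same in every zone)
Zone A: v = q/n = 0.08106/0.25 = 0.3242 m/d → t_A = 509/0.3242 = 1570 d
Zone B: v = q/n = 0.08106/0.06 = 1.351 m/d → t_B = 531/1.351 = 393.0 d
Total t = 1570 + 393.0 = 1963 d
   = 1963 / 365 = 5.38 yr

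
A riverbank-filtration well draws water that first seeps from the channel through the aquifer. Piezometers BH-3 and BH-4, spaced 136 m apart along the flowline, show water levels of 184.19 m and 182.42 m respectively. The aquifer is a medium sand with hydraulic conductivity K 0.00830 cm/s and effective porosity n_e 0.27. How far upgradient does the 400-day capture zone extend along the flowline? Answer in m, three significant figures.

Hydraulic gradient i = (184.19 − 182.42) / 136 = 1.77 / 136 = 0.01301
K = 0.00830 cm/s × 864 = 7.171 m/d
Specific discharge q = 7.171 × 0.01301 = 0.09333 m/d
Seepage velocity v = q / n = 0.09333 / 0.27 = 0.3457 m/d
L = v × T = 0.3457 × 400 = 138.3 m

138 m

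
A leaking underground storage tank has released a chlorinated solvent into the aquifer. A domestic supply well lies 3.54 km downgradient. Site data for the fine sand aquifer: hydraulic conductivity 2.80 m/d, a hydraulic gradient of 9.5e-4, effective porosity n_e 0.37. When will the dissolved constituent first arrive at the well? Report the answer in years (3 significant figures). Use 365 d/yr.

Darcy flux q = K·i = 2.80 × 9.5e-4 = 0.002660 m/d
v = Ki/n = 2.80·9.5e-4/0.37 = 0.007189 m/d
L = 3.54 km = 3540 m
t = L / v = 3540 / 0.007189 = 492400 d
   = 492400 / 365 = 1350 yr

1350 years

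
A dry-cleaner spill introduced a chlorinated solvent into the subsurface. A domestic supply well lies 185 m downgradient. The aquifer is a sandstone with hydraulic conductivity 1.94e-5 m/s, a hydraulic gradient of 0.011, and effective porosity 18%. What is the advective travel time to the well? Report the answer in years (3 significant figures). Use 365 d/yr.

K = 1.94e-5 m/s × 86400 s/d = 1.676 m/d
q = Ki = 1.676 × 0.011 = 0.01844 m/d
Average linear velocity = 0.01844 / 0.18 = 0.1024 m/d
t = L / v = 185 / 0.1024 = 1806 d
   = 1806 / 365 = 4.95 yr

4.95 years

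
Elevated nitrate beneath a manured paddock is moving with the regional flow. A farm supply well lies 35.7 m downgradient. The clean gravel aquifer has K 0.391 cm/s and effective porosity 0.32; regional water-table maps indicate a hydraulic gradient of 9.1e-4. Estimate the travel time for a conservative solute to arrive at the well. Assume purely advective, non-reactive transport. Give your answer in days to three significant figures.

K = 0.391 cm/s × 864 = 337.8 m/d
q = Ki = 337.8 × 9.1e-4 = 0.3074 m/d
Average linear velocity = 0.3074 / 0.32 = 0.9607 m/d
t = L / v = 35.7 / 0.9607 = 37.16 d

37.2 days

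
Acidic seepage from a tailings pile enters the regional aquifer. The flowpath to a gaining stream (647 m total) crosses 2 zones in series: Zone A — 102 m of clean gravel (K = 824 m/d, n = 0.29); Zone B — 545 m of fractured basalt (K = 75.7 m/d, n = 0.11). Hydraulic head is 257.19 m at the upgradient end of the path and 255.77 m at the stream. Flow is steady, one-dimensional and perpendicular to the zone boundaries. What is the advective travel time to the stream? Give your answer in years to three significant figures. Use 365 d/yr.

Total head drop ΔH = 257.19 − 255.77 = 1.42 m
Continuity: the same q passes through each zone, so ΔH = q·Σ(L_j/K_j) — the zones act as resistances in series.
Σ(L/K) = 102/824 + 545/75.7 = 0.1238 + 7.199 = 7.323 d
q = ΔH / Σ(L/K) = 1.42 / 7.323 = 0.1939 m/d (same in every zone)
Zone A: v = q/n = 0.1939/0.29 = 0.6686 m/d → t_A = 102/0.6686 = 152.6 d
Zone B: v = q/n = 0.1939/0.11 = 1.763 m/d → t_B = 545/1.763 = 309.2 d
Total t = 152.6 + 309.2 = 461.7 d
   = 461.7 / 365 = 1.27 yr

1.27 years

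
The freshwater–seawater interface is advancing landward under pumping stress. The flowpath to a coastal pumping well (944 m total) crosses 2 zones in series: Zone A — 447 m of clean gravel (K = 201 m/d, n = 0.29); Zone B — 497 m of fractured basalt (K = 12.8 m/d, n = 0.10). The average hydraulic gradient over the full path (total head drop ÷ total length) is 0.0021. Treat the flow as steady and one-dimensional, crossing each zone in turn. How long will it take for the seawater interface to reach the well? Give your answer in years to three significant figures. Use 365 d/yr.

For zones in series the flux q is common to all zones; the equivalent conductivity is the harmonic (thickness-weighted) mean, K_eq = L_total / Σ(L_j/K_j).
Σ(L/K) = 447/201 + 497/12.8 = 2.224 + 38.83 = 41.05 d
K_eq = L_total / Σ(L/K) = 944 / 41.05 = 23.00 m/d
q = K_eq · i = 23.00 × 0.0021 = 0.04829 m/d (same in every zone)
Zone A: v = q/n = 0.04829/0.29 = 0.1665 m/d → t_A = 447/0.1665 = 2684 d
Zone B: v = q/n = 0.04829/0.10 = 0.4829 m/d → t_B = 497/0.4829 = 1029 d
Total t = 2684 + 1029 = 3714 d
   = 3714 / 365 = 10.2 yr

10.2 years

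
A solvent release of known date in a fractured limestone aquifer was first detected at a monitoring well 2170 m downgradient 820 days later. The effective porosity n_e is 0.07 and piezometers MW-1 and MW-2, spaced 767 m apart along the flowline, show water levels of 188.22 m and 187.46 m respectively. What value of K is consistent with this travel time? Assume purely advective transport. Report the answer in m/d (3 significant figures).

187 m/d

Hydraulic gradient i = (188.22 − 187.46) / 767 = 0.76 / 767 = 9.909e-4
v = L / t = 2170 / 820 = 2.646 m/d
K = v · n / i = 2.646 × 0.07 / 9.909e-4 = 187 m/d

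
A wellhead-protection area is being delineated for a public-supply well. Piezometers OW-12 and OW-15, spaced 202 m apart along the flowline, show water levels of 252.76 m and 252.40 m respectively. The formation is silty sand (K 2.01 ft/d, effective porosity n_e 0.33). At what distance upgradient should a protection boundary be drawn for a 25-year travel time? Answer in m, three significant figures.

Hydraulic gradient i = (252.76 − 252.40) / 202 = 0.36 / 202 = 0.001782
K = 2.01 ft/d × 0.3048 = 0.6126 m/d
Specific discharge q = 0.6126 × 0.001782 = 0.001092 m/d
v_s = q/n_e = 0.001092/0.33 = 0.003309 m/d
T = 25 yr × 365 = 9125 d
L = v × T = 0.003309 × 9125 = 30.19 m

30.2 m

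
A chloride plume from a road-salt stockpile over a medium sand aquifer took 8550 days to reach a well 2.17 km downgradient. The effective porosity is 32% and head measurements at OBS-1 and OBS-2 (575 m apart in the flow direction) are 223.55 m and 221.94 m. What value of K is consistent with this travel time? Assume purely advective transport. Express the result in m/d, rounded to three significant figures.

29.0 m/d

Hydraulic gradient i = (223.55 − 221.94) / 575 = 1.61 / 575 = 0.002800
L = 2.17 km = 2170 m
v = L / t = 2170 / 8550 = 0.2538 m/d
K = v · n / i = 0.2538 × 0.32 / 0.002800 = 29.0 m/d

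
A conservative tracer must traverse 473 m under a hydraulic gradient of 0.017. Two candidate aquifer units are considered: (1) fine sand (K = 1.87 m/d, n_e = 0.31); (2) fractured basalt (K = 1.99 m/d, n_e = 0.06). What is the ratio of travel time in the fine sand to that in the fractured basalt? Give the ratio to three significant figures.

Unit 1 (fine sand): v = 1.87×0.017/0.31 = 0.1025 m/d, t = 473/0.1025 = 4612 d
Unit 2 (fractured basalt): v = 1.99×0.017/0.06 = 0.5638 m/d, t = 473/0.5638 = 838.9 d
t(fine sand) / t(fractured basalt) = 4612/838.9 = 5.50

5.50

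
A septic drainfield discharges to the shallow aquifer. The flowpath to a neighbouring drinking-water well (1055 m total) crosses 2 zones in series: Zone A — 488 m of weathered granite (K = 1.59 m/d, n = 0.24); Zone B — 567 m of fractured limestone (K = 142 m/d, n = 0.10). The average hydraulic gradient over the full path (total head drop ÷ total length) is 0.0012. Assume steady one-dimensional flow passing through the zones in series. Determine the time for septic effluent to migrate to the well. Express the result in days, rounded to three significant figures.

42700 days

Continuity: the same q passes through each zone, so ΔH = q·Σ(L_j/K_j) — the zones act as resistances in series.
Σ(L/K) = 488/1.59 + 567/142 = 306.9 + 3.993 = 310.9 d
K_eq = L_total / Σ(L/K) = 1055 / 310.9 = 3.393 m/d
q = K_eq · i = 3.393 × 0.0012 = 0.004072 m/d (same in every zone)
Zone A: v = q/n = 0.004072/0.24 = 0.01697 m/d → t_A = 488/0.01697 = 28760 d
Zone B: v = q/n = 0.004072/0.10 = 0.04072 m/d → t_B = 567/0.04072 = 13920 d
Total t = 28760 + 13920 = 42690 d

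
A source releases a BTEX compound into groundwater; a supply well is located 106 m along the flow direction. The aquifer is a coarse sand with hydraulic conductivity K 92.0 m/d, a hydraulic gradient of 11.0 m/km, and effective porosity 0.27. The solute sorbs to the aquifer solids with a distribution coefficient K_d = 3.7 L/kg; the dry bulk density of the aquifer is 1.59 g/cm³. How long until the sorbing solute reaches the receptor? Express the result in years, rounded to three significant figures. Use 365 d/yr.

q = Ki = 92.0 × 0.011 = 1.012 m/d
v = Ki/n = 92.0·0.011/0.27 = 3.748 m/d
Retardation R = 1 + ρ_b·K_d/n = 1 + 1.59×3.7/0.27 = 22.79
Contaminant velocity v_c = v/R = 3.748/22.79 = 0.1645 m/d
t = L/v_c = 106/0.1645 = 644.5 d
   = 644.5/365 = 1.77 yr

1.77 years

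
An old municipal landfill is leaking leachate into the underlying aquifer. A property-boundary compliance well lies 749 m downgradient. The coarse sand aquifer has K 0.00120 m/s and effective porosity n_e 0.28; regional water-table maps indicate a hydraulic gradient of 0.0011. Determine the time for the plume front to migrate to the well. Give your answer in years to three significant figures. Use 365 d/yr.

5.04 years

K = 0.00120 m/s × 86400 s/d = 103.7 m/d
q = Ki = 103.7 × 0.0011 = 0.1140 m/d
v = Ki/n = 103.7·0.0011/0.28 = 0.4073 m/d
t = L / v = 749 / 0.4073 = 1839 d
   = 1839 / 365 = 5.04 yr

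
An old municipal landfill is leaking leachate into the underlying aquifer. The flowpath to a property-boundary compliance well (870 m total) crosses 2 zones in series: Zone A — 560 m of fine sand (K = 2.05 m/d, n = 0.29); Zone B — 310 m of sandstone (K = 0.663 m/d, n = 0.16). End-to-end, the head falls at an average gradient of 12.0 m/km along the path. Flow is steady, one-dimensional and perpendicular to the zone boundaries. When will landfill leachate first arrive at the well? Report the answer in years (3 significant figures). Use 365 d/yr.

Continuity: the same q passes through each zone, so ΔH = q·Σ(L_j/K_j) — the zones act as resistances in series.
Σ(L/K) = 560/2.05 + 310/0.663 = 273.2 + 467.6 = 740.7 d
K_eq = L_total / Σ(L/K) = 870 / 740.7 = 1.174 m/d
q = K_eq · i = 1.174 × 0.012 = 0.01409 m/d (same in every zone)
Zone A: v = q/n = 0.01409/0.29 = 0.04860 m/d → t_A = 560/0.04860 = 11520 d
Zone B: v = q/n = 0.01409/0.16 = 0.08809 m/d → t_B = 310/0.08809 = 3519 d
Total t = 11520 + 3519 = 15040 d
   = 15040 / 365 = 41.2 yr

41.2 years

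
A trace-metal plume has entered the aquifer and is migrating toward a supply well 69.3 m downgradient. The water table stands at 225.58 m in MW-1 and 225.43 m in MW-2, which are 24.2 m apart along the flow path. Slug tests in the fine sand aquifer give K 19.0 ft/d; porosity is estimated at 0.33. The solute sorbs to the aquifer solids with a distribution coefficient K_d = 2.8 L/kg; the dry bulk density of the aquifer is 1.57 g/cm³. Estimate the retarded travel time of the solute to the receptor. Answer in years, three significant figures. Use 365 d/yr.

25.0 years

Hydraulic gradient i = (225.58 − 225.43) / 24.2 = 0.15 / 24.2 = 0.006198
K = 19.0 ft/d × 0.3048 = 5.791 m/d
Darcy flux q = K·i = 5.791 × 0.006198 = 0.03590 m/d
Average linear velocity = 0.03590 / 0.33 = 0.1088 m/d
Retardation R = 1 + ρ_b·K_d/n = 1 + 1.57×2.8/0.33 = 14.32
Contaminant velocity v_c = v/R = 0.1088/14.32 = 0.007595 m/d
t = L/v_c = 69.3/0.007595 = 9124 d
   = 9124/365 = 25.0 yr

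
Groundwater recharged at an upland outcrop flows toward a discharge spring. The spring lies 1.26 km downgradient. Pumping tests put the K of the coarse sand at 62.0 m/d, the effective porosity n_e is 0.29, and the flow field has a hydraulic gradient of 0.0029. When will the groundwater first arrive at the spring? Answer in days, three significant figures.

q = Ki = 62.0 × 0.0029 = 0.1798 m/d
v = Ki/n = 62.0·0.0029/0.29 = 0.6200 m/d
L = 1.26 km = 1260 m
t = L / v = 1260 / 0.6200 = 2032 d

2030 days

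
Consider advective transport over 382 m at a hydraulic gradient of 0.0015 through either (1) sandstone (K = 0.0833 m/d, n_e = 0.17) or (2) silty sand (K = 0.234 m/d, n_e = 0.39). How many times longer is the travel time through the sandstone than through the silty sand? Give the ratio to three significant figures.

1.22

Unit 1 (sandstone): v = 0.0833×0.0015/0.17 = 7.350e-4 m/d, t = 382/7.350e-4 = 519700 d
Unit 2 (silty sand): v = 0.234×0.0015/0.39 = 9.000e-4 m/d, t = 382/9.000e-4 = 424400 d
t(sandstone) / t(silty sand) = 519700/424400 = 1.22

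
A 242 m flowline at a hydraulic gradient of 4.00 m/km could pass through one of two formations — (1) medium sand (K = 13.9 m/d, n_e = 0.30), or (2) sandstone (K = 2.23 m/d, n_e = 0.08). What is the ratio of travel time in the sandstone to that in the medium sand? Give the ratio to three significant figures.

1.66

Unit 1 (medium sand): v = 13.9×0.0040/0.30 = 0.1853 m/d, t = 242/0.1853 = 1306 d
Unit 2 (sandstone): v = 2.23×0.0040/0.08 = 0.1115 m/d, t = 242/0.1115 = 2170 d
t(sandstone) / t(medium sand) = 2170/1306 = 1.66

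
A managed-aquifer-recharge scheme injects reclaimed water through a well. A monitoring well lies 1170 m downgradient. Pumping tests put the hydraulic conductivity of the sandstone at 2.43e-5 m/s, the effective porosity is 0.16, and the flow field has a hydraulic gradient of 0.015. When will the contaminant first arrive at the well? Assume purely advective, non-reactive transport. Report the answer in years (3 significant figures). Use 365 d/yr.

16.3 years

K = 2.43e-5 m/s × 86400 s/d = 2.100 m/d
q = Ki = 2.100 × 0.015 = 0.03149 m/d
Average linear velocity = 0.03149 / 0.16 = 0.1968 m/d
t = L / v = 1170 / 0.1968 = 5944 d
   = 5944 / 365 = 16.3 yr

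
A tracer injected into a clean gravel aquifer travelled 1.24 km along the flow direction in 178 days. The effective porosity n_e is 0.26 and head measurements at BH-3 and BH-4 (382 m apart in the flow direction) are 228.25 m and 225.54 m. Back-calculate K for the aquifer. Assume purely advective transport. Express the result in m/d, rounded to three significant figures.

Hydraulic gradient i = (228.25 − 225.54) / 382 = 2.71 / 382 = 0.007094
L = 1.24 km = 1240 m
v = L / t = 1240 / 178 = 6.966 m/d
K = v · n / i = 6.966 × 0.26 / 0.007094 = 255 m/d

255 m/d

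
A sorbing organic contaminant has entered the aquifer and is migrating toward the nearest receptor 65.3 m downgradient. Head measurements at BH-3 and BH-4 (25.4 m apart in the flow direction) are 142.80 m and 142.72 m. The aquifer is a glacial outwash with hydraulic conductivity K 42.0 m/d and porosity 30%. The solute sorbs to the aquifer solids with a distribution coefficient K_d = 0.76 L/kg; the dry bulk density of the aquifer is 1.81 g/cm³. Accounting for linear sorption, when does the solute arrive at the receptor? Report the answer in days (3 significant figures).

Hydraulic gradient i = (142.80 − 142.72) / 25.4 = 0.08 / 25.4 = 0.003150
q = Ki = 42.0 × 0.003150 = 0.1323 m/d
v_s = q/n_e = 0.1323/0.30 = 0.4409 m/d
Retardation R = 1 + ρ_b·K_d/n = 1 + 1.81×0.76/0.30 = 5.585
Contaminant velocity v_c = v/R = 0.4409/5.585 = 0.07895 m/d
t = L/v_c = 65.3/0.07895 = 827.1 d

827 days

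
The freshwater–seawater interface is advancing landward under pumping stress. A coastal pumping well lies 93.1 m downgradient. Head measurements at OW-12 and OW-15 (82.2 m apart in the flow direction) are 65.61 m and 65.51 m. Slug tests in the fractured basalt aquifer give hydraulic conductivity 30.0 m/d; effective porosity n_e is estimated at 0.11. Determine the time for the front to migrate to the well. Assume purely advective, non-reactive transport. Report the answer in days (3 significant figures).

281 days

Hydraulic gradient i = (65.61 − 65.51) / 82.2 = 0.10 / 82.2 = 0.001217
Darcy flux q = K·i = 30.0 × 0.001217 = 0.03650 m/d
Seepage velocity v = q / n = 0.03650 / 0.11 = 0.3318 m/d
t = L / v = 93.1 / 0.3318 = 280.6 d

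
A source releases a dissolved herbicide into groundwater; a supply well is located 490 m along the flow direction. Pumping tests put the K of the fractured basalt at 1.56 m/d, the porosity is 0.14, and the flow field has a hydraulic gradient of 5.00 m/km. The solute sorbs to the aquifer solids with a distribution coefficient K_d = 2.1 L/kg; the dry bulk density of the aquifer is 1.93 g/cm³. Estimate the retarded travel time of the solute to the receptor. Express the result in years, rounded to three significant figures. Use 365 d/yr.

722 years

q = Ki = 1.56 × 0.0050 = 0.007800 m/d
v_s = q/n_e = 0.007800/0.14 = 0.05571 m/d
Retardation R = 1 + ρ_b·K_d/n = 1 + 1.93×2.1/0.14 = 29.95
Contaminant velocity v_c = v/R = 0.05571/29.95 = 0.001860 m/d
t = L/v_c = 490/0.001860 = 263400 d
   = 263400/365 = 722 yr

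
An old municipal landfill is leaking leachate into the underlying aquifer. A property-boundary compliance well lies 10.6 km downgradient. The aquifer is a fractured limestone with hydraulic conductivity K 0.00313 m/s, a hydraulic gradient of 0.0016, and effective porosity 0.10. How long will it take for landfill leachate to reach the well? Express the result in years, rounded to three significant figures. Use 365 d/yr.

6.71 years

K = 0.00313 m/s × 86400 s/d = 270.4 m/d
Darcy flux q = K·i = 270.4 × 0.0016 = 0.4327 m/d
Seepage velocity v = q / n = 0.4327 / 0.10 = 4.327 m/d
L = 10.6 km = 10600 m
t = L / v = 10600 / 4.327 = 2450 d
   = 2450 / 365 = 6.71 yr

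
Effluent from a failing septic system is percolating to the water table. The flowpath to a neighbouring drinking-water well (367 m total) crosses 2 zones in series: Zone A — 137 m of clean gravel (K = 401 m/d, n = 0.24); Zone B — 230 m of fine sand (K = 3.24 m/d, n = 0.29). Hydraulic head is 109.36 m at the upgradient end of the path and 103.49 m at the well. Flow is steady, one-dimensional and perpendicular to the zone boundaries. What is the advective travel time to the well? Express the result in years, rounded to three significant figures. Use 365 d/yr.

Total head drop ΔH = 109.36 − 103.49 = 5.87 m
Continuity: the same q passes through each zone, so ΔH = q·Σ(L_j/K_j) — the zones act as resistances in series.
Σ(L/K) = 137/401 + 230/3.24 = 0.3416 + 70.99 = 71.33 d
q = ΔH / Σ(L/K) = 5.87 / 71.33 = 0.08229 m/d (same in every zone)
Zone A: v = q/n = 0.08229/0.24 = 0.3429 m/d → t_A = 137/0.3429 = 399.5 d
Zone B: v = q/n = 0.08229/0.29 = 0.2838 m/d → t_B = 230/0.2838 = 810.5 d
Total t = 399.5 + 810.5 = 1210 d
   = 1210 / 365 = 3.32 yr

3.32 years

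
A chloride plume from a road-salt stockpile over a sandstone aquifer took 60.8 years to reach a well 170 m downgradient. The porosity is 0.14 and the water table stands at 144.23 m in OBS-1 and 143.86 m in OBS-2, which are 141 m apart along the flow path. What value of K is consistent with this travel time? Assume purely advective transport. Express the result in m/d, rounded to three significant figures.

Hydraulic gradient i = (144.23 − 143.86) / 141 = 0.37 / 141 = 0.002624
t = 60.8 years = 22190 d
v = L / t = 170 / 22190 = 0.007660 m/d
K = v · n / i = 0.007660 × 0.14 / 0.002624 = 0.409 m/d

0.409 m/d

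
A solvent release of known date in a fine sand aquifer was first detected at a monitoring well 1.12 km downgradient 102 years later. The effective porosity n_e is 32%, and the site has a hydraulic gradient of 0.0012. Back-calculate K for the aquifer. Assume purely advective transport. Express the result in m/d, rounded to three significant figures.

8.02 m/d

t = 102 years = 37230 d
L = 1.12 km = 1120 m
v = L / t = 1120 / 37230 = 0.03008 m/d
K = v · n / i = 0.03008 × 0.32 / 0.0012 = 8.02 m/d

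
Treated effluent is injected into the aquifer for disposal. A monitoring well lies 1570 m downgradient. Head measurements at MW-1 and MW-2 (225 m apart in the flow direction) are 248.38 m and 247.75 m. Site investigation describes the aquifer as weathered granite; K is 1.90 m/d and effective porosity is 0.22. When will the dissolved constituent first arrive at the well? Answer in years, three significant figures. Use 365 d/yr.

178 years

Hydraulic gradient i = (248.38 − 247.75) / 225 = 0.63 / 225 = 0.002800
Specific discharge q = 1.90 × 0.002800 = 0.005320 m/d
v = Ki/n = 1.90·0.002800/0.22 = 0.02418 m/d
t = L / v = 1570 / 0.02418 = 64920 d
   = 64920 / 365 = 178 yr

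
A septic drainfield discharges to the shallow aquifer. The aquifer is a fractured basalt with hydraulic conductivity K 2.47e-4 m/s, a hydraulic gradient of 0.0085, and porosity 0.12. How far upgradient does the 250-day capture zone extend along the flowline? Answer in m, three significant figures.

378 m

K = 2.47e-4 m/s × 86400 s/d = 21.34 m/d
Darcy flux q = K·i = 21.34 × 0.0085 = 0.1814 m/d
v_s = q/n_e = 0.1814/0.12 = 1.512 m/d
L = v × T = 1.512 × 250 = 377.9 m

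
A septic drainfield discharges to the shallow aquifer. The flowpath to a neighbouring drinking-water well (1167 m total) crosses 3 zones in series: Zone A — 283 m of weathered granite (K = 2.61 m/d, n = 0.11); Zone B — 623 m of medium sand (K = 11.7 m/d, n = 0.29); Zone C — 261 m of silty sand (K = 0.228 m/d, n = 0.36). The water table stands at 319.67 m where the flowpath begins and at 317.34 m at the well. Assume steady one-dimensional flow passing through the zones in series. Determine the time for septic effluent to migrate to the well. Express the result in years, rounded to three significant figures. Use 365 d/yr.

Total head drop ΔH = 319.67 − 317.34 = 2.33 m
Steady 1-D flow in series ⇒ the Darcy flux q is identical in every zone and the zone head losses add (resistances L/K in series).
Σ(L/K) = 283/2.61 + 623/11.7 + 261/0.228 = 108.4 + 53.25 + 1145 = 1306 d
q = ΔH / Σ(L/K) = 2.33 / 1306 = 0.001784 m/d (same in every zone)
Zone A: v = q/n = 0.001784/0.11 = 0.01621 m/d → t_A = 283/0.01621 = 17450 d
Zone B: v = q/n = 0.001784/0.29 = 0.006150 m/d → t_B = 623/0.006150 = 101300 d
Zone C: v = q/n = 0.001784/0.36 = 0.004954 m/d → t_C = 261/0.004954 = 52680 d
Total t = 17450 + 101300 + 52680 = 171400 d
   = 171400 / 365 = 470 yr

470 years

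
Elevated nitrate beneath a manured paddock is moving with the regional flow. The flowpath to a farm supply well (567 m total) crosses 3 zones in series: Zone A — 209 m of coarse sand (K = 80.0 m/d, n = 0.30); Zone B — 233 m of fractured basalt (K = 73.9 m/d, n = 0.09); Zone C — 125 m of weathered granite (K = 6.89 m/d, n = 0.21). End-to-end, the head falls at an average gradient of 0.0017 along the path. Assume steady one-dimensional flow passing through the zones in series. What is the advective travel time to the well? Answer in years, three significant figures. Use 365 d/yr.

For zones in series the flux q is common to all zones; the equivalent conductivity is the harmonic (thickness-weighted) mean, K_eq = L_total / Σ(L_j/K_j).
Σ(L/K) = 209/80.0 + 233/73.9 + 125/6.89 = 2.613 + 3.153 + 18.14 = 23.91 d
K_eq = L_total / Σ(L/K) = 567 / 23.91 = 23.72 m/d
q = K_eq · i = 23.72 × 0.0017 = 0.04032 m/d (same in every zone)
Zone A: v = q/n = 0.04032/0.30 = 0.1344 m/d → t_A = 209/0.1344 = 1555 d
Zone B: v = q/n = 0.04032/0.09 = 0.4480 m/d → t_B = 233/0.4480 = 520.1 d
Zone C: v = q/n = 0.04032/0.21 = 0.1920 m/d → t_C = 125/0.1920 = 651.1 d
Total t = 1555 + 520.1 + 651.1 = 2726 d
   = 2726 / 365 = 7.47 yr

7.47 years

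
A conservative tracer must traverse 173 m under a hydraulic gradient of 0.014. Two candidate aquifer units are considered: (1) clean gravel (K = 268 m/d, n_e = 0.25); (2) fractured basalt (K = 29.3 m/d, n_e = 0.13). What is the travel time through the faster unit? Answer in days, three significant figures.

Unit 1 (clean gravel): v = 268×0.014/0.25 = 15.01 m/d, t = 173/15.01 = 11.53 d
Unit 2 (fractured basalt): v = 29.3×0.014/0.13 = 3.155 m/d, t = 173/3.155 = 54.83 d
Faster unit: t = 11.5 d

11.5 days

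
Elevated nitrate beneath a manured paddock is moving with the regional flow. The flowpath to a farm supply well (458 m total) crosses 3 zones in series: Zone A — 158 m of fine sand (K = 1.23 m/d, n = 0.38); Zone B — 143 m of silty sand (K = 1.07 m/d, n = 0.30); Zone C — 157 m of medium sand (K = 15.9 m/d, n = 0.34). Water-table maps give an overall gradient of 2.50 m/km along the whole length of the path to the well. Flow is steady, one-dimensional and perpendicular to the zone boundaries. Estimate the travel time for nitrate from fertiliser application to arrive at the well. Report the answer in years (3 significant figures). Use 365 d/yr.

102 years

Continuity: the same q passes through each zone, so ΔH = q·Σ(L_j/K_j) — the zones act as resistances in series.
Σ(L/K) = 158/1.23 + 143/1.07 + 157/15.9 = 128.5 + 133.6 + 9.874 = 272.0 d
K_eq = L_total / Σ(L/K) = 458 / 272.0 = 1.684 m/d
q = K_eq · i = 1.684 × 0.0025 = 0.004210 m/d (same in every zone)
Zone A: v = q/n = 0.004210/0.38 = 0.01108 m/d → t_A = 158/0.01108 = 14260 d
Zone B: v = q/n = 0.004210/0.30 = 0.01403 m/d → t_B = 143/0.01403 = 10190 d
Zone C: v = q/n = 0.004210/0.34 = 0.01238 m/d → t_C = 157/0.01238 = 12680 d
Total t = 14260 + 10190 + 12680 = 37130 d
   = 37130 / 365 = 102 yr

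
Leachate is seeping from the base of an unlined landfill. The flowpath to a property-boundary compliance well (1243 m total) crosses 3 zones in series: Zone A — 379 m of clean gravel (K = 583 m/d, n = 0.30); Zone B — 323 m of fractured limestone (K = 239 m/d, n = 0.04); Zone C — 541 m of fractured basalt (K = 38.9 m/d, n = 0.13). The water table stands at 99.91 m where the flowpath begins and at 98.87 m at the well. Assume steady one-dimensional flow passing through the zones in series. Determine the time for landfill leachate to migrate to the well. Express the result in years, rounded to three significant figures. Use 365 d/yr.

Total head drop ΔH = 99.91 − 98.87 = 1.04 m
Steady 1-D flow in series ⇒ the Darcy flux q is identical in every zone and the zone head losses add (resistances L/K in series).
Σ(L/K) = 379/583 + 323/239 + 541/38.9 = 0.6501 + 1.351 + 13.91 = 15.91 d
q = ΔH / Σ(L/K) = 1.04 / 15.91 = 0.06537 m/d (same in every zone)
Zone A: v = q/n = 0.06537/0.30 = 0.2179 m/d → t_A = 379/0.2179 = 1739 d
Zone B: v = q/n = 0.06537/0.04 = 1.634 m/d → t_B = 323/1.634 = 197.6 d
Zone C: v = q/n = 0.06537/0.13 = 0.5029 m/d → t_C = 541/0.5029 = 1076 d
Total t = 1739 + 197.6 + 1076 = 3013 d
   = 3013 / 365 = 8.25 yr

8.25 years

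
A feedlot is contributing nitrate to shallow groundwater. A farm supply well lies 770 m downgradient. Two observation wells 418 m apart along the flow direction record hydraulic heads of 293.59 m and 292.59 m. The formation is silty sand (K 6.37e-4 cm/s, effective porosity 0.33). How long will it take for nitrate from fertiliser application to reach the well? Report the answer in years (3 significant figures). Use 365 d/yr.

529 years

Hydraulic gradient i = (293.59 − 292.59) / 418 = 1.00 / 418 = 0.002392
K = 6.37e-4 cm/s × 864 = 0.5504 m/d
Darcy flux q = K·i = 0.5504 × 0.002392 = 0.001317 m/d
Seepage velocity v = q / n = 0.001317 / 0.33 = 0.003990 m/d
t = L / v = 770 / 0.003990 = 193000 d
   = 193000 / 365 = 529 yr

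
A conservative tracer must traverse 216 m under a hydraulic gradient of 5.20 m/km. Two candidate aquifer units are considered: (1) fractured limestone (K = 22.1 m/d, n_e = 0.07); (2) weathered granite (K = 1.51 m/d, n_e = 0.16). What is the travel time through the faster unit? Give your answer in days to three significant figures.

132 days

Unit 1 (fractured limestone): v = 22.1×0.0052/0.07 = 1.642 m/d, t = 216/1.642 = 131.6 d
Unit 2 (weathered granite): v = 1.51×0.0052/0.16 = 0.04907 m/d, t = 216/0.04907 = 4401 d
Faster unit: t = 132 d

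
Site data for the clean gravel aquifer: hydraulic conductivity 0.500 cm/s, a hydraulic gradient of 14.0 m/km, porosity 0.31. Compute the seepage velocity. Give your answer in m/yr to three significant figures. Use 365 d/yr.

K = 0.500 cm/s × 864 = 432.0 m/d
q = Ki = 432.0 × 0.014 = 6.048 m/d
v = Ki/n = 432.0·0.014/0.31 = 19.51 m/d
   = 19.51 × 365 = 7120 m/yr

7120 m/yr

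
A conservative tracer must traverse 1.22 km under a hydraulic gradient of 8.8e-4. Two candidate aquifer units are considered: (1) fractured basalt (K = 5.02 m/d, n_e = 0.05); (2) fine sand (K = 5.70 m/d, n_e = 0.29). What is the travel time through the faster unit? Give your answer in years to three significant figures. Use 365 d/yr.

Unit 1 (fractured basalt): v = 5.02×8.8e-4/0.05 = 0.08835 m/d, t = 1220/0.08835 = 13810 d
Unit 2 (fine sand): v = 5.70×8.8e-4/0.29 = 0.01730 m/d, t = 1220/0.01730 = 70530 d
Faster: 13810 d / 365 = 37.8 yr

37.8 years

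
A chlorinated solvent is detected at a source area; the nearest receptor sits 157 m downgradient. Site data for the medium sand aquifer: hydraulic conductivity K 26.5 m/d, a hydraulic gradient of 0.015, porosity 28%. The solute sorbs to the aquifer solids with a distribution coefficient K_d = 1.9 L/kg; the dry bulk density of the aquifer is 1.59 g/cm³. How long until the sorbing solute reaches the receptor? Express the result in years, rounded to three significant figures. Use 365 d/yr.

q = Ki = 26.5 × 0.015 = 0.3975 m/d
v = Ki/n = 26.5·0.015/0.28 = 1.420 m/d
Retardation R = 1 + ρ_b·K_d/n = 1 + 1.59×1.9/0.28 = 11.79
Contaminant velocity v_c = v/R = 1.420/11.79 = 0.1204 m/d
t = L/v_c = 157/0.1204 = 1304 d
   = 1304/365 = 3.57 yr

3.57 years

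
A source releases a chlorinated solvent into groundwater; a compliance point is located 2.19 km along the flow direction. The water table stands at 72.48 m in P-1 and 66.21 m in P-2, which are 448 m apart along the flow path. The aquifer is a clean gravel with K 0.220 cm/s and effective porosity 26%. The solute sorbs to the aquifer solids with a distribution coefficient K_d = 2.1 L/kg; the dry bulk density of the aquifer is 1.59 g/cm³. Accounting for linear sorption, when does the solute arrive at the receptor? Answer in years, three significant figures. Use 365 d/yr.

8.12 years

Hydraulic gradient i = (72.48 − 66.21) / 448 = 6.27 / 448 = 0.01400
K = 0.220 cm/s × 864 = 190.1 m/d
Specific discharge q = 190.1 × 0.01400 = 2.660 m/d
Average linear velocity = 2.660 / 0.26 = 10.23 m/d
Retardation R = 1 + ρ_b·K_d/n = 1 + 1.59×2.1/0.26 = 13.84
Contaminant velocity v_c = v/R = 10.23/13.84 = 0.7392 m/d
L = 2.19 km = 2190 m
t = L/v_c = 2190/0.7392 = 2963 d
   = 2963/365 = 8.12 yr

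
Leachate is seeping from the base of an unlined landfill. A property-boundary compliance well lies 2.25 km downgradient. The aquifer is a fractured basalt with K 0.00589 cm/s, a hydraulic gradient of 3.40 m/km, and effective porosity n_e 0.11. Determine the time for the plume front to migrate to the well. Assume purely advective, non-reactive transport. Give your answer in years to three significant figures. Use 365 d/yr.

39.2 years

K = 0.00589 cm/s × 864 = 5.089 m/d
Darcy flux q = K·i = 5.089 × 0.0034 = 0.01730 m/d
v = Ki/n = 5.089·0.0034/0.11 = 0.1573 m/d
L = 2.25 km = 2250 m
t = L / v = 2250 / 0.1573 = 14300 d
   = 14300 / 365 = 39.2 yr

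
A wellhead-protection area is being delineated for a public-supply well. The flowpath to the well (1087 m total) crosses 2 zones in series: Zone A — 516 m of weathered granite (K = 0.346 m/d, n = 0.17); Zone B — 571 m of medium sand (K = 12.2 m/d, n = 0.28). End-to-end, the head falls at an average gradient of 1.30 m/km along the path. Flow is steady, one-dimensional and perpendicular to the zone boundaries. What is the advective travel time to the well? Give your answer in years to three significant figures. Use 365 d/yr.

For zones in series the flux q is common to all zones; the equivalent conductivity is the harmonic (thickness-weighted) mean, K_eq = L_total / Σ(L_j/K_j).
Σ(L/K) = 516/0.346 + 571/12.2 = 1491 + 46.80 = 1538 d
K_eq = L_total / Σ(L/K) = 1087 / 1538 = 0.7067 m/d
q = K_eq · i = 0.7067 × 0.0013 = 9.187e-4 m/d (same in every zone)
Zone A: v = q/n = 9.187e-4/0.17 = 0.005404 m/d → t_A = 516/0.005404 = 95480 d
Zone B: v = q/n = 9.187e-4/0.28 = 0.003281 m/d → t_B = 571/0.003281 = 174000 d
Total t = 95480 + 174000 = 269500 d
   = 269500 / 365 = 738 yr

738 years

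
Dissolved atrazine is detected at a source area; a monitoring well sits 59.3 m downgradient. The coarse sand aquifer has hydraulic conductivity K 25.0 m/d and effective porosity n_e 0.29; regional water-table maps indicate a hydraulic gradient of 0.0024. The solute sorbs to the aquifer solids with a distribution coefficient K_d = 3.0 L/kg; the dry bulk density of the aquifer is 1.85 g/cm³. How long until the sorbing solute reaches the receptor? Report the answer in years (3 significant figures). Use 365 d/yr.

15.8 years

Darcy flux q = K·i = 25.0 × 0.0024 = 0.06000 m/d
v = Ki/n = 25.0·0.0024/0.29 = 0.2069 m/d
Retardation R = 1 + ρ_b·K_d/n = 1 + 1.85×3.0/0.29 = 20.14
Contaminant velocity v_c = v/R = 0.2069/20.14 = 0.01027 m/d
t = L/v_c = 59.3/0.01027 = 5772 d
   = 5772/365 = 15.8 yr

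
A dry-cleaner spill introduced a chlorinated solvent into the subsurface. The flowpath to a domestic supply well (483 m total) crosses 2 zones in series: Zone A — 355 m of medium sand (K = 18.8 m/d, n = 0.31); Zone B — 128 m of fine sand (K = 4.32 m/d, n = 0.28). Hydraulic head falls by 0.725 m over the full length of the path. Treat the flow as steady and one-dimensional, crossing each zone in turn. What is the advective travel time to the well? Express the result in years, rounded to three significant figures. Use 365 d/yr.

26.7 years

Steady 1-D flow in series ⇒ the Darcy flux q is identical in every zone and the zone head losses add (resistances L/K in series).
Σ(L/K) = 355/18.8 + 128/4.32 = 18.88 + 29.63 = 48.51 d
q = ΔH / Σ(L/K) = 0.725 / 48.51 = 0.01494 m/d (same in every zone)
Zone A: v = q/n = 0.01494/0.31 = 0.04821 m/d → t_A = 355/0.04821 = 7364 d
Zone B: v = q/n = 0.01494/0.28 = 0.05337 m/d → t_B = 128/0.05337 = 2398 d
Total t = 7364 + 2398 = 9762 d
   = 9762 / 365 = 26.7 yr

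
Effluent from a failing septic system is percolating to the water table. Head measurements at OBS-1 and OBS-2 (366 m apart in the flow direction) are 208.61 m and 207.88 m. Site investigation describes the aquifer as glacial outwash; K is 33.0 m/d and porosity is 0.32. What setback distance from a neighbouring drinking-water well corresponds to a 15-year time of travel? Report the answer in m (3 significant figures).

1130 m

Hydraulic gradient i = (208.61 − 207.88) / 366 = 0.73 / 366 = 0.001995
q = Ki = 33.0 × 0.001995 = 0.06582 m/d
Seepage velocity v = q / n = 0.06582 / 0.32 = 0.2057 m/d
T = 15 yr × 365 = 5475 d
L = v × T = 0.2057 × 5475 = 1126 m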